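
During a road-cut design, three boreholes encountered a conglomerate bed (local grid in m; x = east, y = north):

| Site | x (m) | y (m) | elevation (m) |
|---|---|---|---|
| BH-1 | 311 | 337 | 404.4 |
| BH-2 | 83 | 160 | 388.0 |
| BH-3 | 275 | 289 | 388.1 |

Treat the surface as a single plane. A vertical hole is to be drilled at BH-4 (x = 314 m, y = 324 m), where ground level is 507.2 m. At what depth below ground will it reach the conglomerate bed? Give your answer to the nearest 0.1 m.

Two edge vectors: BH-1→BH-2 = (-228, -177, -16.4), BH-1→BH-3 = (-36, -48, -16.3).
Normal n = (BH-1→BH-2) × (BH-1→BH-3) = (2097.9, -3126, 4572).
So ∂z/∂x = −n_x/n_z = −0.45886 and ∂z/∂y = −n_y/n_z = 0.68373.
Intercept c from BH-1: 404.4 + 142.70 − 230.42 = 316.69.
At (314, 324): z_contact = −144.08 + 221.53 + 316.69 = 394.13 m.
Depth below ground = 507.2 − 394.13 = 113.1 m.

113.1 m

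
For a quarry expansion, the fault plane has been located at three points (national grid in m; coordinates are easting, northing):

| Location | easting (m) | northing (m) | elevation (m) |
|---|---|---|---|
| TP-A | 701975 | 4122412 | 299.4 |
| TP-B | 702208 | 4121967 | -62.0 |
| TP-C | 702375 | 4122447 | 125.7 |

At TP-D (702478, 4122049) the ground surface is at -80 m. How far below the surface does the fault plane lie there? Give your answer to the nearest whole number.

Let the plane be z = a·easting + b·northing + c.
TP-B−TP-A: 233a − 445b = −361.4;  TP-C−TP-A: 400a + 35b = −173.7.
Solving gives a = −0.48317531, b = 0.55914641.
Then c = 299.4 − a·701975 − b·4122412 = −1965555.48.
At (702478, 4122049): z_contact = −339420.0 + 2304828.9 − 1965555.48 = -146.6 m.
Depth below ground = -80 − (-146.6) = 67 m.

67 m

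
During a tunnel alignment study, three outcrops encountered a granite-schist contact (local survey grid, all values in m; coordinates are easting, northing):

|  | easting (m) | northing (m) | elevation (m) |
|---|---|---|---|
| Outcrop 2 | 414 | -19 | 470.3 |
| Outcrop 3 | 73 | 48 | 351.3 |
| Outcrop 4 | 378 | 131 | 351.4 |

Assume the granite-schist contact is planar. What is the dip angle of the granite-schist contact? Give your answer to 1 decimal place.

Let the plane be z = a·easting + b·northing + c.
Outcrop 3−Outcrop 2: −341a + 67b = −119;  Outcrop 4−Outcrop 2: −36a + 150b = −118.9.
Solving gives a = 0.20279, b = −0.74400.
Gradient magnitude |∇z| = √(a² + b²) = √(0.04112 + 0.55353) = 0.77114.
True dip = arctan(0.77114) = 37.6°, dipping toward NNW (azimuth ≈ 345°).

37.6°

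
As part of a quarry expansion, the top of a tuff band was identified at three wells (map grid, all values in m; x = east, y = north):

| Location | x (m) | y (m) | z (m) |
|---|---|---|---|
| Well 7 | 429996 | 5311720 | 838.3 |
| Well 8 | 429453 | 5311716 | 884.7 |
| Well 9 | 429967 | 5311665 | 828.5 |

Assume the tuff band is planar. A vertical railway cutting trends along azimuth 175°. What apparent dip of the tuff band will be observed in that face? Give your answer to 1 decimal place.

13.0°

Two edge vectors: Well 7→Well 8 = (-543, -4, 46.4), Well 7→Well 9 = (-29, -55, -9.8).
Normal n = (Well 7→Well 8) × (Well 7→Well 9) = (2591.2, -6667, 29749).
So ∂z/∂x = −n_x/n_z = −0.08710 and ∂z/∂y = −n_y/n_z = 0.22411.
Unit vector along 175° is (sin 175°, cos 175°) = (0.0872, -0.9962).
Slope in that direction = a·(0.0872) + b·(-0.9962) = −0.23085.
Apparent dip = arctan|0.23085| = 13.0° (true dip is 13.5°, so apparent ≤ true as expected).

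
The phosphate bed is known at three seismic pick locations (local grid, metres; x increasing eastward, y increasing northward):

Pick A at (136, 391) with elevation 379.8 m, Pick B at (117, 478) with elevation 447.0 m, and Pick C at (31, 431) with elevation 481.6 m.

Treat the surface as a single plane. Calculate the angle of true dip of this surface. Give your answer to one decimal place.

43.8°

Two edge vectors: Pick A→Pick B = (-19, 87, 67.2), Pick A→Pick C = (-105, 40, 101.8).
Normal n = (Pick A→Pick B) × (Pick A→Pick C) = (6168.6, -5121.8, 8375).
So ∂z/∂x = −n_x/n_z = −0.73655 and ∂z/∂y = −n_y/n_z = 0.61156.
Gradient magnitude |∇z| = √(a² + b²) = √(0.54250 + 0.37400) = 0.95734.
True dip = arctan(0.95734) = 43.8°, dipping toward SE (azimuth ≈ 130°).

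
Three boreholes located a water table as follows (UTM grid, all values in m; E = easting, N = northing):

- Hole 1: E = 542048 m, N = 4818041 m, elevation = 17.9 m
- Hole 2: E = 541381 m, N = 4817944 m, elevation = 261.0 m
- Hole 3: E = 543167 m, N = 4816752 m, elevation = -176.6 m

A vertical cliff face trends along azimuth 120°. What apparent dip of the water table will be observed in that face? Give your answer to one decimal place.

12.6°

Two edge vectors: Hole 1→Hole 2 = (-667, -97, 243.1), Hole 1→Hole 3 = (1119, -1289, -194.5).
Normal n = (Hole 1→Hole 2) × (Hole 1→Hole 3) = (332222.4, 142297.4, 968306).
So ∂z/∂E = −n_x/n_z = −0.34310 and ∂z/∂N = −n_y/n_z = −0.14695.
Unit vector along 120° is (sin 120°, cos 120°) = (0.8660, -0.5000).
Slope in that direction = a·(0.8660) + b·(-0.5000) = −0.22365.
Apparent dip = arctan|0.22365| = 12.6° (true dip is 20.5°, so apparent ≤ true as expected).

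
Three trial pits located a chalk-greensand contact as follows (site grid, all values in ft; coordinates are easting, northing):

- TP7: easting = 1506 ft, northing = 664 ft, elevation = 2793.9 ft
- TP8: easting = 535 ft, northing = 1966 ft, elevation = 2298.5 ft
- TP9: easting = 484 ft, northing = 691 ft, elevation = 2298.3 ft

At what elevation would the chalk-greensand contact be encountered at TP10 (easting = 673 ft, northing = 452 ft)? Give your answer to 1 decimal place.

2394.4 ft

Two edge vectors: TP7→TP8 = (-971, 1302, -495.4), TP7→TP9 = (-1022, 27, -495.6).
Normal n = (TP7→TP8) × (TP7→TP9) = (-631895.4, 25071.2, 1304427).
So ∂z/∂easting = −n_x/n_z = 0.484424 and ∂z/∂northing = −n_y/n_z = −0.019220.
Intercept c from TP7: 2793.9 − 729.54 + 12.76 = 2077.12.
At (673, 452): z = 326.0 − 8.7 + 2077.12 = 2394.4 ft.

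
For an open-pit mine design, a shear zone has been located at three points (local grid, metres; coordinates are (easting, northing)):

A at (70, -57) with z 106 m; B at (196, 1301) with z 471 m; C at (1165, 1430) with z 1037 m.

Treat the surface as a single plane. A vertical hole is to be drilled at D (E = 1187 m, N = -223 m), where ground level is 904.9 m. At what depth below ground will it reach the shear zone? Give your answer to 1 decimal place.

Two edge vectors: A→B = (126, 1358, 365), A→C = (1095, 1487, 931).
Normal n = (A→B) × (A→C) = (721543, 282369, -1299648).
So ∂z/∂E = −n_x/n_z = 0.555183 and ∂z/∂N = −n_y/n_z = 0.217266.
Intercept c from A: 106 − 38.86 + 12.38 = 79.52.
At (1187, -223): z_contact = 659.00 − 48.45 + 79.52 = 690.07 m.
Depth below ground = 904.9 − 690.07 = 214.8 m.

214.8 m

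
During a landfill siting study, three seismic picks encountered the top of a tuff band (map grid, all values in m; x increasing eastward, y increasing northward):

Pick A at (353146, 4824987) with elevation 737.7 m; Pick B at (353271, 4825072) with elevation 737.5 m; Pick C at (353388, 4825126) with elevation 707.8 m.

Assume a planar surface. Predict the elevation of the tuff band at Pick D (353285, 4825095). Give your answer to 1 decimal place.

Two edge vectors: Pick A→Pick B = (125, 85, -0.2), Pick A→Pick C = (242, 139, -29.9).
Normal n = (Pick A→Pick B) × (Pick A→Pick C) = (-2513.7, 3689.1, -3195).
So ∂z/∂x = −n_x/n_z = −0.786760563 and ∂z/∂y = −n_y/n_z = 1.154647887.
Intercept c from Pick A: 737.7 + 277841.35 − 5571161.05 = −5292582.00.
At (353285, 4825095): z = −277950.7 + 5571285.7 − 5292582.00 = 753.0 m.

753.0 m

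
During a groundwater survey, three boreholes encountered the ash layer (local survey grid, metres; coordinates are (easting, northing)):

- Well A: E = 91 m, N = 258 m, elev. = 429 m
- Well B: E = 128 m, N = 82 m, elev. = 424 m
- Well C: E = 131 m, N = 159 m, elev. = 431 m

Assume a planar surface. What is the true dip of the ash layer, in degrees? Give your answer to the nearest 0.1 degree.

14.8°

Two edge vectors: Well A→Well B = (37, -176, -5), Well A→Well C = (40, -99, 2).
Normal n = (Well A→Well B) × (Well A→Well C) = (-847, -274, 3377).
So ∂z/∂E = −n_x/n_z = 0.25081 and ∂z/∂N = −n_y/n_z = 0.08114.
Gradient magnitude |∇z| = √(a² + b²) = √(0.06291 + 0.00658) = 0.26361.
True dip = arctan(0.26361) = 14.8°, dipping toward WSW (azimuth ≈ 252°).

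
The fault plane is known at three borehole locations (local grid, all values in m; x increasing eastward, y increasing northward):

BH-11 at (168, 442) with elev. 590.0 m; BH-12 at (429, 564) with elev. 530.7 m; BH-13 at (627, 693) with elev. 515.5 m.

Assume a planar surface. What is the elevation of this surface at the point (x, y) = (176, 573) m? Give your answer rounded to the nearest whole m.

Let the plane be z = a·x + b·y + c.
BH-12−BH-11: 261a + 122b = −59.3;  BH-13−BH-11: 459a + 251b = −74.5.
Solving gives a = −0.60920, b = 0.81722.
Then c = 590 − a·168 − b·442 = 331.13.
At (176, 573): z = −107.2 + 468.3 + 331.13 = 692.2 m.

692 m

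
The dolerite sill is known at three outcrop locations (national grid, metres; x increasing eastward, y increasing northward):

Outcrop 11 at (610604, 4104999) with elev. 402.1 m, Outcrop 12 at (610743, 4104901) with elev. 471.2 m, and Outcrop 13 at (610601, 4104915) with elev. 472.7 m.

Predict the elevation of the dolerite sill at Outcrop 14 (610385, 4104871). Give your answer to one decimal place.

529.6 m

Two edge vectors: Outcrop 11→Outcrop 12 = (139, -98, 69.1), Outcrop 11→Outcrop 13 = (-3, -84, 70.6).
Normal n = (Outcrop 11→Outcrop 12) × (Outcrop 11→Outcrop 13) = (-1114.4, -10020.7, -11970).
So ∂z/∂x = −n_x/n_z = −0.093099415 and ∂z/∂y = −n_y/n_z = −0.837151211.
Intercept c from Outcrop 11: 402.1 + 56846.88 + 3436504.89 = 3493753.86.
At (610385, 4104871): z = −56826.5 − 3436397.7 + 3493753.86 = 529.6 m.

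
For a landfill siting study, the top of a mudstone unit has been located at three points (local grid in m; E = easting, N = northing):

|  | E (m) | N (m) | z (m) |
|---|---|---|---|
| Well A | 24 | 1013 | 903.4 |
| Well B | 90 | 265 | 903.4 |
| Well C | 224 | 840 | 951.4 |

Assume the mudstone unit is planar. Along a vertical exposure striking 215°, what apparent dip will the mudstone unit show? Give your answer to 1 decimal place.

9.5°

Two edge vectors: Well A→Well B = (66, -748, 0), Well A→Well C = (200, -173, 48).
Normal n = (Well A→Well B) × (Well A→Well C) = (-35904, -3168, 138182).
So ∂z/∂E = −n_x/n_z = 0.25983 and ∂z/∂N = −n_y/n_z = 0.02293.
Unit vector along 215° is (sin 215°, cos 215°) = (-0.5736, -0.8192).
Slope in that direction = a·(-0.5736) + b·(-0.8192) = −0.16781.
Apparent dip = arctan|0.16781| = 9.5° (true dip is 14.6°, so apparent ≤ true as expected).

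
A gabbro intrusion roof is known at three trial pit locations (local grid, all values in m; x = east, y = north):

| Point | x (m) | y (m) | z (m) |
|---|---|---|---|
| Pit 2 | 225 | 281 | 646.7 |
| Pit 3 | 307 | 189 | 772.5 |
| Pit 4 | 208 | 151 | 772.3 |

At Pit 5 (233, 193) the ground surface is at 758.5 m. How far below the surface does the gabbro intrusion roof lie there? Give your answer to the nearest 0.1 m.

19.1 m

Two edge vectors: Pit 2→Pit 3 = (82, -92, 125.8), Pit 2→Pit 4 = (-17, -130, 125.6).
Normal n = (Pit 2→Pit 3) × (Pit 2→Pit 4) = (4798.8, -12437.8, -12224).
So ∂z/∂x = −n_x/n_z = 0.39257 and ∂z/∂y = −n_y/n_z = −1.01749.
Intercept c from Pit 2: 646.7 − 88.33 + 285.91 = 844.29.
At (233, 193): z_contact = 91.47 − 196.38 + 844.29 = 739.38 m.
Depth below ground = 758.5 − 739.38 = 19.1 m.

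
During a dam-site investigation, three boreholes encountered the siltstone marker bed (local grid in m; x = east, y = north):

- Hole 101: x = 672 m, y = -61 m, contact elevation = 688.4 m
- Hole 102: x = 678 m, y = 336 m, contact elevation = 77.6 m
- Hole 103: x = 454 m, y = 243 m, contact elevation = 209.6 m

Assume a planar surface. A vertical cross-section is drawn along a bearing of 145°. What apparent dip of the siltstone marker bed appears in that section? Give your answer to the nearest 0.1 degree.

52.2°

Two edge vectors: Hole 101→Hole 102 = (6, 397, -610.8), Hole 101→Hole 103 = (-218, 304, -478.8).
Normal n = (Hole 101→Hole 102) × (Hole 101→Hole 103) = (-4400.4, 136027.2, 88370).
So ∂z/∂x = −n_x/n_z = 0.04980 and ∂z/∂y = −n_y/n_z = −1.53929.
Unit vector along 145° is (sin 145°, cos 145°) = (0.5736, -0.8192).
Slope in that direction = a·(0.5736) + b·(-0.8192) = 1.28948.
Apparent dip = arctan|1.28948| = 52.2° (true dip is 57.0°, so apparent ≤ true as expected).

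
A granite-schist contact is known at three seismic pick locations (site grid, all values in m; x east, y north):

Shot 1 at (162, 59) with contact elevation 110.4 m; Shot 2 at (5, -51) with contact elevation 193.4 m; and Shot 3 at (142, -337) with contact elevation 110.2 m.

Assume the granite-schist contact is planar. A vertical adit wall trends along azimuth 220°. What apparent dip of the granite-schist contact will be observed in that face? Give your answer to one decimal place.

18.3°

Two edge vectors: Shot 1→Shot 2 = (-157, -110, 83), Shot 1→Shot 3 = (-20, -396, -0.2).
Normal n = (Shot 1→Shot 2) × (Shot 1→Shot 3) = (32890, -1691.4, 59972).
So ∂z/∂x = −n_x/n_z = −0.54842 and ∂z/∂y = −n_y/n_z = 0.02820.
Unit vector along 220° is (sin 220°, cos 220°) = (-0.6428, -0.7660).
Slope in that direction = a·(-0.6428) + b·(-0.7660) = 0.33091.
Apparent dip = arctan|0.33091| = 18.3° (true dip is 28.8°, so apparent ≤ true as expected).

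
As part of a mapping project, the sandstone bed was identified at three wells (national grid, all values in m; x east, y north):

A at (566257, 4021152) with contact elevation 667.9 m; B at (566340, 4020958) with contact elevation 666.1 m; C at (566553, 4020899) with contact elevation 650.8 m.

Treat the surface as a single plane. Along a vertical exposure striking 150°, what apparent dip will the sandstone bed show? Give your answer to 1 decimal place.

Let the plane be z = a·x + b·y + c.
B−A: 83a − 194b = −1.8;  C−A: 296a − 253b = −17.1.
Solving gives a = −0.07857, b = −0.02434.
Unit vector along 150° is (sin 150°, cos 150°) = (0.5000, -0.8660).
Slope in that direction = a·(0.5000) + b·(-0.8660) = −0.01821.
Apparent dip = arctan|0.01821| = 1.0° (true dip is 4.7°, so apparent ≤ true as expected).

1.0°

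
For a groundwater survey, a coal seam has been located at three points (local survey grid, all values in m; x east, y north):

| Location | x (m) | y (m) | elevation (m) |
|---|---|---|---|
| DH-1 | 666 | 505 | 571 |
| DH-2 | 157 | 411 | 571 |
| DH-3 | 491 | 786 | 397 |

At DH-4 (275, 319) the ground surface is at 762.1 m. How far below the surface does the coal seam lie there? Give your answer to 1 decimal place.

127.9 m

Let the plane be z = a·x + b·y + c.
DH-2−DH-1: −509a − 94b = 0;  DH-3−DH-1: −175a + 281b = −174.
Solving gives a = 0.10256, b = −0.55535.
Then c = 571 − a·666 − b·505 = 783.15.
At (275, 319): z_contact = 28.20 − 177.16 + 783.15 = 634.19 m.
Depth below ground = 762.1 − 634.19 = 127.9 m.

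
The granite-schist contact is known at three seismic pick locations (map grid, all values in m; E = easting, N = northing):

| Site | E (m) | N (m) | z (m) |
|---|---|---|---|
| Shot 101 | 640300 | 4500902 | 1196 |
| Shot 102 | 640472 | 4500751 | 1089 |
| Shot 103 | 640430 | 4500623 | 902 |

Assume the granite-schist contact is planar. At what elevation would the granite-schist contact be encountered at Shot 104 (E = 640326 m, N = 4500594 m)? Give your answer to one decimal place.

811.2 m

Let the plane be z = a·E + b·N + c.
Shot 102−Shot 101: 172a − 151b = −107;  Shot 103−Shot 101: 130a − 279b = −294.
Solving gives a = 0.512765357, b = 1.292686367.
Then c = 1196 − a·640300 − b·4500902 = −6145382.31.
At (640326, 4500594): z = 328337.0 + 5817856.5 − 6145382.31 = 811.2 m.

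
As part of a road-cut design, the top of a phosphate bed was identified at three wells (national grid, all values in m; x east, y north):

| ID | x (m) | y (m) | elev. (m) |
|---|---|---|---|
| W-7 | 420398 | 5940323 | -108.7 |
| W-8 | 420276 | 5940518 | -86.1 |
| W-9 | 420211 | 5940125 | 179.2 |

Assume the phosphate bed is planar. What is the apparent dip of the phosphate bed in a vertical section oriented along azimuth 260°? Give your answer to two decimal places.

Let the plane be z = a·x + b·y + c.
W-8−W-7: −122a + 195b = 22.6;  W-9−W-7: −187a − 198b = 287.9.
Solving gives a = −0.99991, b = −0.50968.
Unit vector along 260° is (sin 260°, cos 260°) = (-0.9848, -0.1736).
Slope in that direction = a·(-0.9848) + b·(-0.1736) = 1.07322.
Apparent dip = arctan|1.07322| = 47.02° (true dip is 48.3°, so apparent ≤ true as expected).

47.02°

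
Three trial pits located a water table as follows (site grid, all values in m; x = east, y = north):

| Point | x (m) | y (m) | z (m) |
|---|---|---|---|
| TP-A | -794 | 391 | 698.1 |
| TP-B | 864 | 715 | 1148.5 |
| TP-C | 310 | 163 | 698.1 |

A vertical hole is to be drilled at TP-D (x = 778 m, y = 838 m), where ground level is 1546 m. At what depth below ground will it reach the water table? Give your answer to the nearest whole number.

326 m

Let the plane be z = a·x + b·y + c.
TP-B−TP-A: 1658a + 324b = 450.4;  TP-C−TP-A: 1104a − 228b = 0.
Solving gives a = 0.13958, b = 0.67586.
Then c = 698.1 − a·-794 − b·391 = 544.67.
At (778, 838): z_contact = 108.6 + 566.4 + 544.67 = 1219.6 m.
Depth below ground = 1546 − 1219.6 = 326 m.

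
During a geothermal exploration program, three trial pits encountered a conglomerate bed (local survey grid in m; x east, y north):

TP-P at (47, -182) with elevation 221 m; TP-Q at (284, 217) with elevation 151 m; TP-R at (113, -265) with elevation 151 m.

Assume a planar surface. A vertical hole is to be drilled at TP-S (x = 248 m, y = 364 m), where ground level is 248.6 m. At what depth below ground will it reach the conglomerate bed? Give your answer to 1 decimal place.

Two edge vectors: TP-P→TP-Q = (237, 399, -70), TP-P→TP-R = (66, -83, -70).
Normal n = (TP-P→TP-Q) × (TP-P→TP-R) = (-33740, 11970, -46005).
So ∂z/∂x = −n_x/n_z = −0.73340 and ∂z/∂y = −n_y/n_z = 0.26019.
Intercept c from TP-P: 221 + 34.47 + 47.35 = 302.82.
At (248, 364): z_contact = −181.88 + 94.71 + 302.82 = 215.65 m.
Depth below ground = 248.6 − 215.65 = 32.9 m.

32.9 m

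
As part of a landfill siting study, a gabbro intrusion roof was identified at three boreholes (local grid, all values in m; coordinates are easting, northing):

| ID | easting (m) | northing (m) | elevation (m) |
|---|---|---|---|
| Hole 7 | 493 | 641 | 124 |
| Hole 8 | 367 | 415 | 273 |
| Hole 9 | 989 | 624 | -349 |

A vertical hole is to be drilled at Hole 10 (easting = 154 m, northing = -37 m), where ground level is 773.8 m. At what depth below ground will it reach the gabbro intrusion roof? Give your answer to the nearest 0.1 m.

Two edge vectors: Hole 7→Hole 8 = (-126, -226, 149), Hole 7→Hole 9 = (496, -17, -473).
Normal n = (Hole 7→Hole 8) × (Hole 7→Hole 9) = (109431, 14306, 114238).
So ∂z/∂easting = −n_x/n_z = −0.95792 and ∂z/∂northing = −n_y/n_z = −0.12523.
Intercept c from Hole 7: 124 + 472.26 + 80.27 = 676.53.
At (154, -37): z_contact = −147.52 + 4.63 + 676.53 = 533.64 m.
Depth below ground = 773.8 − 533.64 = 240.2 m.

240.2 m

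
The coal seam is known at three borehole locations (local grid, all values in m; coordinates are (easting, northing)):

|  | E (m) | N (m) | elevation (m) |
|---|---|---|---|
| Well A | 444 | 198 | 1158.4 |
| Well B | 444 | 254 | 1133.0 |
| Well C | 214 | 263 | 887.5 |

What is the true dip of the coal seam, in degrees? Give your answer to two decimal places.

Two edge vectors: Well A→Well B = (0, 56, -25.4), Well A→Well C = (-230, 65, -270.9).
Normal n = (Well A→Well B) × (Well A→Well C) = (-13519.4, 5842, 12880).
So ∂z/∂E = −n_x/n_z = 1.04964 and ∂z/∂N = −n_y/n_z = −0.45357.
Gradient magnitude |∇z| = √(a² + b²) = √(1.10175 + 0.20573) = 1.14345.
True dip = arctan(1.14345) = 48.83°, dipping toward WNW (azimuth ≈ 293°).

48.83°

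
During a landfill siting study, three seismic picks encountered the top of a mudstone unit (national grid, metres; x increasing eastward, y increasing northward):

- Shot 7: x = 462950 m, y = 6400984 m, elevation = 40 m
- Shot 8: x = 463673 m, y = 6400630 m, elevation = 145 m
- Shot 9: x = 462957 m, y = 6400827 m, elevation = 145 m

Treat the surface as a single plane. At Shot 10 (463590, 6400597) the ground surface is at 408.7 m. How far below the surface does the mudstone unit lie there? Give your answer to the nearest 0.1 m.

Let the plane be z = a·x + b·y + c.
Shot 8−Shot 7: 723a − 354b = 105;  Shot 9−Shot 7: 7a − 157b = 105.
Solving gives a = −0.186295966, b = −0.677095998.
Then c = 40 − a·462950 − b·6400984 = 4420366.37.
At (463590, 6400597): z_contact = −86364.95 − 4333818.62 + 4420366.37 = 182.81 m.
Depth below ground = 408.7 − 182.81 = 225.9 m.

225.9 m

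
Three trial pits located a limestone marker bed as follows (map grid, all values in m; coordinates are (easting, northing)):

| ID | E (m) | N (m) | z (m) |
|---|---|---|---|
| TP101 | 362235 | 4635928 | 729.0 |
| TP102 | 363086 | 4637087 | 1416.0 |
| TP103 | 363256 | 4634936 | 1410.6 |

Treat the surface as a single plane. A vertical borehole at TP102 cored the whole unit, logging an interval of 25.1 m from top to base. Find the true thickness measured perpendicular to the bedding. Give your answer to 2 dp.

Let the plane be z = a·E + b·N + c.
TP102−TP101: 851a + 1159b = 687;  TP103−TP101: 1021a − 992b = 681.6.
Solving gives a = 0.72575, b = 0.05987.
|∇z| = √(a²+b²) = 0.72821, so dip δ = arctan(0.72821) = 36.06°.
True thickness = vertical thickness × cos δ = 25.1 × cos 36.06° = 20.29 m.

20.29 m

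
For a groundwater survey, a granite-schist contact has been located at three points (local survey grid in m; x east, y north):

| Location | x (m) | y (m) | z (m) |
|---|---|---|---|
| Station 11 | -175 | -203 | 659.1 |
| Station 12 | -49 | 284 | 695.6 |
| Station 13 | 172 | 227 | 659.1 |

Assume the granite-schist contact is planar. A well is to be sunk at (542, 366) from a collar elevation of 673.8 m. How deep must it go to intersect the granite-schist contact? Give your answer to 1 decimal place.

49.9 m

Two edge vectors: Station 11→Station 12 = (126, 487, 36.5), Station 11→Station 13 = (347, 430, 0).
Normal n = (Station 11→Station 12) × (Station 11→Station 13) = (-15695, 12665.5, -114809).
So ∂z/∂x = −n_x/n_z = −0.13671 and ∂z/∂y = −n_y/n_z = 0.11032.
Intercept c from Station 11: 659.1 − 23.92 + 22.39 = 657.57.
At (542, 366): z_contact = −74.09 + 40.38 + 657.57 = 623.85 m.
Depth below ground = 673.8 − 623.85 = 49.9 m.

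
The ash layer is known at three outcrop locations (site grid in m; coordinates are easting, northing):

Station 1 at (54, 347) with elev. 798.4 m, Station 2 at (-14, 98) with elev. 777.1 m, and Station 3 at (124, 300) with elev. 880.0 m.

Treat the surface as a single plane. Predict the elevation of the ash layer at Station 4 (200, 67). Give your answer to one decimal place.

Two edge vectors: Station 1→Station 2 = (-68, -249, -21.3), Station 1→Station 3 = (70, -47, 81.6).
Normal n = (Station 1→Station 2) × (Station 1→Station 3) = (-21319.5, 4057.8, 20626).
So ∂z/∂easting = −n_x/n_z = 1.03362 and ∂z/∂northing = −n_y/n_z = −0.19673.
Intercept c from Station 1: 798.4 − 55.82 + 68.27 = 810.85.
At (200, 67): z = 206.7 − 13.2 + 810.85 = 1004.4 m.

1004.4 m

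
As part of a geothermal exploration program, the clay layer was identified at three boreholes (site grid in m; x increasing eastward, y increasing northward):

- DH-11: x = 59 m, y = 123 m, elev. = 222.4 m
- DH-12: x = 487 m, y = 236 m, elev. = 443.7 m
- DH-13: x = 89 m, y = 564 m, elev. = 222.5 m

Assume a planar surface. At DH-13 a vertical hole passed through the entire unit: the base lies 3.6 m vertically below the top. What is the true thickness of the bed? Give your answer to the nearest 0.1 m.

3.2 m

Let the plane be z = a·x + b·y + c.
DH-12−DH-11: 428a + 113b = 221.3;  DH-13−DH-11: 30a + 441b = 0.1.
Solving gives a = 0.52645, b = −0.03559.
|∇z| = √(a²+b²) = 0.52765, so dip δ = arctan(0.52765) = 27.82°.
True thickness = vertical thickness × cos δ = 3.6 × cos 27.82° = 3.2 m.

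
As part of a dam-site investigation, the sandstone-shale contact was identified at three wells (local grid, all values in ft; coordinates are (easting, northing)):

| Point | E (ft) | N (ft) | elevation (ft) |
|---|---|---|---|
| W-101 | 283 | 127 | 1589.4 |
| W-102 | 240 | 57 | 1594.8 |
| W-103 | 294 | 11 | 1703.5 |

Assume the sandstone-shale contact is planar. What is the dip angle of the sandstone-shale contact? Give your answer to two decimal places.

Two edge vectors: W-101→W-102 = (-43, -70, 5.4), W-101→W-103 = (11, -116, 114.1).
Normal n = (W-101→W-102) × (W-101→W-103) = (-7360.6, 4965.7, 5758).
So ∂z/∂E = −n_x/n_z = 1.27833 and ∂z/∂N = −n_y/n_z = −0.86240.
Gradient magnitude |∇z| = √(a² + b²) = √(1.63412 + 0.74373) = 1.54203.
True dip = arctan(1.54203) = 57.04°, dipping toward NW (azimuth ≈ 304°).

57.04°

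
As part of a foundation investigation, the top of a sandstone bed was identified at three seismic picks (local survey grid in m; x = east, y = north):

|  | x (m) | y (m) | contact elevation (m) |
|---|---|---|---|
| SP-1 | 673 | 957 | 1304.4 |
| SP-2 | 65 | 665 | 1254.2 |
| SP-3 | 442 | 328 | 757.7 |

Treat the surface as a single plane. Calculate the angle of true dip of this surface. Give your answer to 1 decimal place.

47.6°

Two edge vectors: SP-1→SP-2 = (-608, -292, -50.2), SP-1→SP-3 = (-231, -629, -546.7).
Normal n = (SP-1→SP-2) × (SP-1→SP-3) = (128060.6, -320797.4, 314980).
So ∂z/∂x = −n_x/n_z = −0.40657 and ∂z/∂y = −n_y/n_z = 1.01847.
Gradient magnitude |∇z| = √(a² + b²) = √(0.16530 + 1.03728) = 1.09662.
True dip = arctan(1.09662) = 47.6°, dipping toward SSE (azimuth ≈ 158°).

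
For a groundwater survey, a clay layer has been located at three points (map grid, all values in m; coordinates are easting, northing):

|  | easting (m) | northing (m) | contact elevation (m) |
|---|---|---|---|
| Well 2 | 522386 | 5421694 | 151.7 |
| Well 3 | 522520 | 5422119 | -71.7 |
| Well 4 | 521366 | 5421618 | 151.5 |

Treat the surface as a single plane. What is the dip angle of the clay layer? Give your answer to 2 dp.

Two edge vectors: Well 2→Well 3 = (134, 425, -223.4), Well 2→Well 4 = (-1020, -76, -0.2).
Normal n = (Well 2→Well 3) × (Well 2→Well 4) = (-17063.4, 227894.8, 423316).
So ∂z/∂easting = −n_x/n_z = 0.04031 and ∂z/∂northing = −n_y/n_z = −0.53836.
Gradient magnitude |∇z| = √(a² + b²) = √(0.00162 + 0.28983) = 0.53986.
True dip = arctan(0.53986) = 28.36°, dipping toward N (azimuth ≈ 356°).

28.36°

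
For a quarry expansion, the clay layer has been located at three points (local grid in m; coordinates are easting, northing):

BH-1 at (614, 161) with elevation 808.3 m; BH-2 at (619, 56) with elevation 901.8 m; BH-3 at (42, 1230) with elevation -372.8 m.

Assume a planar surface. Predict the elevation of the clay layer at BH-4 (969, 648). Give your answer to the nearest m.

Let the plane be z = a·easting + b·northing + c.
BH-2−BH-1: 5a − 105b = 93.5;  BH-3−BH-1: −572a + 1069b = −1181.1.
Solving gives a = 0.43981, b = −0.86953.
Then c = 808.3 − a·614 − b·161 = 678.25.
At (969, 648): z = 426.2 − 563.5 + 678.25 = 541.0 m.

541 m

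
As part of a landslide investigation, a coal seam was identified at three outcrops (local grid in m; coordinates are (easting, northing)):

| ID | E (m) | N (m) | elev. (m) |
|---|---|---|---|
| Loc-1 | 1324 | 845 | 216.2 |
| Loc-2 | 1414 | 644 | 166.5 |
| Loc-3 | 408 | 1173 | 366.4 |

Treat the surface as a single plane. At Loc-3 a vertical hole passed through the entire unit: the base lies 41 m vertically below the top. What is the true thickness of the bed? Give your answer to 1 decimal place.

Let the plane be z = a·E + b·N + c.
Loc-2−Loc-1: 90a − 201b = −49.7;  Loc-3−Loc-1: −916a + 328b = 150.2.
Solving gives a = −0.08984, b = 0.20704.
|∇z| = √(a²+b²) = 0.22569, so dip δ = arctan(0.22569) = 12.72°.
True thickness = vertical thickness × cos δ = 41 × cos 12.72° = 40.0 m.

40.0 m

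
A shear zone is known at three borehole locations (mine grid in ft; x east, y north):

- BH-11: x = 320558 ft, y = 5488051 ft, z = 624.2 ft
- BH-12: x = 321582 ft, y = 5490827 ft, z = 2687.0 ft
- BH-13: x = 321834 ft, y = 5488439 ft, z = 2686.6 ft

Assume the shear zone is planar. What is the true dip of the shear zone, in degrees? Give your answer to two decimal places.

Let the plane be z = a·x + b·y + c.
BH-12−BH-11: 1024a + 2776b = 2062.8;  BH-13−BH-11: 1276a + 388b = 2062.4.
Solving gives a = 1.56600, b = 0.16542.
Gradient magnitude |∇z| = √(a² + b²) = √(2.45235 + 0.02737) = 1.57471.
True dip = arctan(1.57471) = 57.58°, dipping toward W (azimuth ≈ 264°).

57.58°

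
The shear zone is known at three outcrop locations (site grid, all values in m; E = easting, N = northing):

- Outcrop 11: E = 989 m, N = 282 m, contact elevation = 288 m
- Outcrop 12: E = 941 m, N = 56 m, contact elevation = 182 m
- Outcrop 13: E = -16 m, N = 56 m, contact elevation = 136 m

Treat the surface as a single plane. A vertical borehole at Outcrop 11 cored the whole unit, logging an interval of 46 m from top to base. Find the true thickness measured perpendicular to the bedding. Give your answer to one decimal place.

Let the plane be z = a·E + b·N + c.
Outcrop 12−Outcrop 11: −48a − 226b = −106;  Outcrop 13−Outcrop 11: −1005a − 226b = −152.
Solving gives a = 0.04807, b = 0.45882.
|∇z| = √(a²+b²) = 0.46133, so dip δ = arctan(0.46133) = 24.77°.
True thickness = vertical thickness × cos δ = 46 × cos 24.77° = 41.8 m.

41.8 m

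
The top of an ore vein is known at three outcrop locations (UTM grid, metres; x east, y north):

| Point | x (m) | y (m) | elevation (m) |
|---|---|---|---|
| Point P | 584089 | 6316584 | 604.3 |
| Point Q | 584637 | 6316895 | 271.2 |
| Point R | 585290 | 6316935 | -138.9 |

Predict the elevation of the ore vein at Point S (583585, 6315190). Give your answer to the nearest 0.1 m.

Let the plane be z = a·x + b·y + c.
Point Q−Point P: 548a + 311b = −333.1;  Point R−Point P: 1201a + 351b = −743.2.
Solving gives a = −0.630465934, b = 0.039856372.
Then c = 604.3 − a·584089 − b·6316584 = 117096.39.
At (583585, 6315190): z = −367930.5 + 251700.6 + 117096.39 = 866.5 m.

866.5 m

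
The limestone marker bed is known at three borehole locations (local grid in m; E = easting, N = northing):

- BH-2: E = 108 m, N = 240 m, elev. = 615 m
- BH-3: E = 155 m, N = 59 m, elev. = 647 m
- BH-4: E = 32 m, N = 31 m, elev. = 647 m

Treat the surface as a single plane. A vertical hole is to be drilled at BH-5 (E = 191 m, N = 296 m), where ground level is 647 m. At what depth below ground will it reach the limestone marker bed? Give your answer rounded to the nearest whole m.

Let the plane be z = a·E + b·N + c.
BH-3−BH-2: 47a − 181b = 32;  BH-4−BH-2: −76a − 209b = 32.
Solving gives a = 0.03800, b = −0.16693.
Then c = 615 − a·108 − b·240 = 650.96.
At (191, 296): z_contact = 7.3 − 49.4 + 650.96 = 608.8 m.
Depth below ground = 647 − 608.8 = 38 m.

38 m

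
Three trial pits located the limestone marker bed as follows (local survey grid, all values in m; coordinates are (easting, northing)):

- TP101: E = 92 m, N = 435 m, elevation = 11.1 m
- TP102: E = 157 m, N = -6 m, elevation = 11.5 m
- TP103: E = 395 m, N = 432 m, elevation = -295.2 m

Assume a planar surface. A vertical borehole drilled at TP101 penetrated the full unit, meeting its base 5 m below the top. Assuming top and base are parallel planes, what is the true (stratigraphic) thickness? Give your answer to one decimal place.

3.5 m

Two edge vectors: TP101→TP102 = (65, -441, 0.4), TP101→TP103 = (303, -3, -306.3).
Normal n = (TP101→TP102) × (TP101→TP103) = (135079.5, 20030.7, 133428).
So ∂z/∂E = −n_x/n_z = −1.01238 and ∂z/∂N = −n_y/n_z = −0.15012.
|∇z| = √(a²+b²) = 1.02345, so dip δ = arctan(1.02345) = 45.66°.
True thickness = vertical thickness × cos δ = 5 × cos 45.66° = 3.5 m.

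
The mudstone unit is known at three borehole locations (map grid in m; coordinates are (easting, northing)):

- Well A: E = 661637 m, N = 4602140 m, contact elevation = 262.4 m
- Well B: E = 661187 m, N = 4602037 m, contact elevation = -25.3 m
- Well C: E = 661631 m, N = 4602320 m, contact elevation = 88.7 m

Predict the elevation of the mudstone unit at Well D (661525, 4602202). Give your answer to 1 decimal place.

108.7 m

Two edge vectors: Well A→Well B = (-450, -103, -287.7), Well A→Well C = (-6, 180, -173.7).
Normal n = (Well A→Well B) × (Well A→Well C) = (69677.1, -76438.8, -81618).
So ∂z/∂E = −n_x/n_z = 0.853697714 and ∂z/∂N = −n_y/n_z = −0.936543410.
Intercept c from Well A: 262.4 − 564837.99 + 4310103.89 = 3745528.29.
At (661525, 4602202): z = 564742.4 − 4310162.0 + 3745528.29 = 108.7 m.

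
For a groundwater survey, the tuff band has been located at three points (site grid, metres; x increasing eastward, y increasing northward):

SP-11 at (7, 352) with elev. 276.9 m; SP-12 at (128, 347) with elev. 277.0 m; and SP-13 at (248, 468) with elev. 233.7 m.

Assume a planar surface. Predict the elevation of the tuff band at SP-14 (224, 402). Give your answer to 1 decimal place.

256.8 m

Let the plane be z = a·x + b·y + c.
SP-12−SP-11: 121a − 5b = 0.1;  SP-13−SP-11: 241a + 116b = −43.2.
Solving gives a = −0.01341, b = −0.34455.
Then c = 276.9 − a·7 − b·352 = 398.28.
At (224, 402): z = −3.0 − 138.5 + 398.28 = 256.8 m.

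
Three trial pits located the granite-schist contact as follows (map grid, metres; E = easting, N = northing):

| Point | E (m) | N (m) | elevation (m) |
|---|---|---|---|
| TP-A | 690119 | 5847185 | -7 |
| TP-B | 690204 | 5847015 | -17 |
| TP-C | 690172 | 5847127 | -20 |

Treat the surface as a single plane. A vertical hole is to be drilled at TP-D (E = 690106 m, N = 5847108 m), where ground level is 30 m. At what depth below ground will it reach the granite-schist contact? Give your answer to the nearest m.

Two edge vectors: TP-A→TP-B = (85, -170, -10), TP-A→TP-C = (53, -58, -13).
Normal n = (TP-A→TP-B) × (TP-A→TP-C) = (1630, 575, 4080).
So ∂z/∂E = −n_x/n_z = −0.39950980 and ∂z/∂N = −n_y/n_z = −0.14093137.
Intercept c from TP-A: -7 + 275709.31 + 824051.81 = 1099754.11.
At (690106, 5847108): z_contact = −275704.1 − 824041.0 + 1099754.11 = 9.0 m.
Depth below ground = 30 − 9.0 = 21 m.

21 m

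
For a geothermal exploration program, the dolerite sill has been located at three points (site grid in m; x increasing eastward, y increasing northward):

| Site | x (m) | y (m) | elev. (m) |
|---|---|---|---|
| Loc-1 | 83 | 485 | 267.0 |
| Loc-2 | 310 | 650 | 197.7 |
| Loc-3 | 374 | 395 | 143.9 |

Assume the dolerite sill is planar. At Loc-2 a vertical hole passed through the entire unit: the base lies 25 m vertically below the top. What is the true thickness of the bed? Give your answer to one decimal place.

Two edge vectors: Loc-1→Loc-2 = (227, 165, -69.3), Loc-1→Loc-3 = (291, -90, -123.1).
Normal n = (Loc-1→Loc-2) × (Loc-1→Loc-3) = (-26548.5, 7777.4, -68445).
So ∂z/∂x = −n_x/n_z = −0.38788 and ∂z/∂y = −n_y/n_z = 0.11363.
|∇z| = √(a²+b²) = 0.40418, so dip δ = arctan(0.40418) = 22.01°.
True thickness = vertical thickness × cos δ = 25 × cos 22.01° = 23.2 m.

23.2 m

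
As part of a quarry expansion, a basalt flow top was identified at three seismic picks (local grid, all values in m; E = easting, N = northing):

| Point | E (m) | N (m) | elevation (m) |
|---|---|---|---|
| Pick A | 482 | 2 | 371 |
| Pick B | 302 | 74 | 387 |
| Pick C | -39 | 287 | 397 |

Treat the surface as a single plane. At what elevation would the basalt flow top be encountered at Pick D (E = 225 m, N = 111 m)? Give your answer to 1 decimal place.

392.2 m

Two edge vectors: Pick A→Pick B = (-180, 72, 16), Pick A→Pick C = (-521, 285, 26).
Normal n = (Pick A→Pick B) × (Pick A→Pick C) = (-2688, -3656, -13788).
So ∂z/∂E = −n_x/n_z = −0.19495 and ∂z/∂N = −n_y/n_z = −0.26516.
Intercept c from Pick A: 371 + 93.97 + 0.53 = 465.50.
At (225, 111): z = −43.9 − 29.4 + 465.50 = 392.2 m.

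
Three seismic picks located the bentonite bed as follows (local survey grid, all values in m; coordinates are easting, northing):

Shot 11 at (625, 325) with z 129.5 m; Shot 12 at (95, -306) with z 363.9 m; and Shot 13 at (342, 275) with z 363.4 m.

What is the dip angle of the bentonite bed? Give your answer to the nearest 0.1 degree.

44.1°

Let the plane be z = a·easting + b·northing + c.
Shot 12−Shot 11: −530a − 631b = 234.4;  Shot 13−Shot 11: −283a − 50b = 233.9.
Solving gives a = −0.89346, b = 0.37897.
Gradient magnitude |∇z| = √(a² + b²) = √(0.79827 + 0.14362) = 0.97051.
True dip = arctan(0.97051) = 44.1°, dipping toward ESE (azimuth ≈ 113°).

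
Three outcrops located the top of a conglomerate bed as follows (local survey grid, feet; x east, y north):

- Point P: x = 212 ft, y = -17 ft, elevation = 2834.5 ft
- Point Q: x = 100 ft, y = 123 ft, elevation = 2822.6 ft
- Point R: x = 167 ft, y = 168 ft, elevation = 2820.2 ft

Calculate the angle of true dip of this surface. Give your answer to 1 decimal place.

4.3°

Let the plane be z = a·x + b·y + c.
Point Q−Point P: −112a + 140b = −11.9;  Point R−Point P: −45a + 185b = −14.3.
Solving gives a = 0.01383, b = −0.07393.
Gradient magnitude |∇z| = √(a² + b²) = √(0.00019 + 0.00547) = 0.07522.
True dip = arctan(0.07522) = 4.3°, dipping toward N (azimuth ≈ 349°).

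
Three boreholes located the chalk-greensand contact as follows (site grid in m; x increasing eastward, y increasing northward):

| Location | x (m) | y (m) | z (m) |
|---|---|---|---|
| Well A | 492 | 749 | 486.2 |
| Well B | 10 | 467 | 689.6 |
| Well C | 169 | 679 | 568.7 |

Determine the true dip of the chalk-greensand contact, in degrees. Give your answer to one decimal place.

25.6°

Two edge vectors: Well A→Well B = (-482, -282, 203.4), Well A→Well C = (-323, -70, 82.5).
Normal n = (Well A→Well B) × (Well A→Well C) = (-9027, -25933.2, -57346).
So ∂z/∂x = −n_x/n_z = −0.15741 and ∂z/∂y = −n_y/n_z = −0.45222.
Gradient magnitude |∇z| = √(a² + b²) = √(0.02478 + 0.20451) = 0.47884.
True dip = arctan(0.47884) = 25.6°, dipping toward NNE (azimuth ≈ 019°).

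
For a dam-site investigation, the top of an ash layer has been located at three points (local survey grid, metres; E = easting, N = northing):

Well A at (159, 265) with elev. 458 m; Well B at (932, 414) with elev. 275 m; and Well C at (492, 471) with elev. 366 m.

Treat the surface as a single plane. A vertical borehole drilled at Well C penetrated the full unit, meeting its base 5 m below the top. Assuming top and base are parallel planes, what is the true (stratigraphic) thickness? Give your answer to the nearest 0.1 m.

4.9 m

Two edge vectors: Well A→Well B = (773, 149, -183), Well A→Well C = (333, 206, -92).
Normal n = (Well A→Well B) × (Well A→Well C) = (23990, 10177, 109621).
So ∂z/∂E = −n_x/n_z = −0.21884 and ∂z/∂N = −n_y/n_z = −0.09284.
|∇z| = √(a²+b²) = 0.23772, so dip δ = arctan(0.23772) = 13.37°.
True thickness = vertical thickness × cos δ = 5 × cos 13.37° = 4.9 m.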